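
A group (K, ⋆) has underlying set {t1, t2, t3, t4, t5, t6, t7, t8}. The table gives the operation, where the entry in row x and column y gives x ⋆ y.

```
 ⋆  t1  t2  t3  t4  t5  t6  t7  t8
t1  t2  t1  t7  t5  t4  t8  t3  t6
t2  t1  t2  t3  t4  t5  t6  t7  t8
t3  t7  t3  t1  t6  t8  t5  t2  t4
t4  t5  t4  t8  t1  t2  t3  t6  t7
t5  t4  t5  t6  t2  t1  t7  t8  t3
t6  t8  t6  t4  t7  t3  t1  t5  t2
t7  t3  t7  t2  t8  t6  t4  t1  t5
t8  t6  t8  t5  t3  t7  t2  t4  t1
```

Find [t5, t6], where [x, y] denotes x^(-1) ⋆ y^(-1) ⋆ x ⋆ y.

t1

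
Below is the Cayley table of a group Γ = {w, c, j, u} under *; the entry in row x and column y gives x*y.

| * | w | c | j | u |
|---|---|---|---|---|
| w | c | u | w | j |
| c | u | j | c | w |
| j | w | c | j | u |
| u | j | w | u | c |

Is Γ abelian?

Yes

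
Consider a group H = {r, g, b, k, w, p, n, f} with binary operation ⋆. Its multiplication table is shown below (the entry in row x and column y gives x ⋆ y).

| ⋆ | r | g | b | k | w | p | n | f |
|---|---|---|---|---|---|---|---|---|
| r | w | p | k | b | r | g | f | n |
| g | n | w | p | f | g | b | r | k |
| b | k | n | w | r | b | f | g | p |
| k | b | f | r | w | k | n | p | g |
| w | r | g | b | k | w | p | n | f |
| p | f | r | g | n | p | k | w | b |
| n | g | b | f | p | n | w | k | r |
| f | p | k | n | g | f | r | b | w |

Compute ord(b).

2

The identity element is w (its row matches the header).
b^1 = b
b^2 = b ⋆ b = w
The first power of b equal to the identity is b^2, so ord(b) = 2.
(Structurally, H here is isomorphic to the dihedral group D_4.)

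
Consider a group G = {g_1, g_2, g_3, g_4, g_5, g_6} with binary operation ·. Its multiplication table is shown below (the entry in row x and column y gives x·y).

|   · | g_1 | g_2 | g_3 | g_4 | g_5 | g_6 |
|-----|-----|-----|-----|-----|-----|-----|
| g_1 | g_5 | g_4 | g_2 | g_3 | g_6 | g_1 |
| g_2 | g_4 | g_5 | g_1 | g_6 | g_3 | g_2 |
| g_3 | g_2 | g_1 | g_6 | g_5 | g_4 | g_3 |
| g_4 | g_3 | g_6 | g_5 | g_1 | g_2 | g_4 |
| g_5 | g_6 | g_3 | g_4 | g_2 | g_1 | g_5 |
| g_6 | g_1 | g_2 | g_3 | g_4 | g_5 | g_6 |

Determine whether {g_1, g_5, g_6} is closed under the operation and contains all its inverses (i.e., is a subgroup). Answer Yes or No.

Yes

{g_1, g_5, g_6} contains the identity g_6.
Checking products: every product of two elements of {g_1, g_5, g_6} (read from the table) lies in {g_1, g_5, g_6}, so the set is closed.
In a finite group, a nonempty closed subset is a subgroup. So {g_1, g_5, g_6} ≤ G.
(Structurally, G here is isomorphic to the cyclic group Z_6.)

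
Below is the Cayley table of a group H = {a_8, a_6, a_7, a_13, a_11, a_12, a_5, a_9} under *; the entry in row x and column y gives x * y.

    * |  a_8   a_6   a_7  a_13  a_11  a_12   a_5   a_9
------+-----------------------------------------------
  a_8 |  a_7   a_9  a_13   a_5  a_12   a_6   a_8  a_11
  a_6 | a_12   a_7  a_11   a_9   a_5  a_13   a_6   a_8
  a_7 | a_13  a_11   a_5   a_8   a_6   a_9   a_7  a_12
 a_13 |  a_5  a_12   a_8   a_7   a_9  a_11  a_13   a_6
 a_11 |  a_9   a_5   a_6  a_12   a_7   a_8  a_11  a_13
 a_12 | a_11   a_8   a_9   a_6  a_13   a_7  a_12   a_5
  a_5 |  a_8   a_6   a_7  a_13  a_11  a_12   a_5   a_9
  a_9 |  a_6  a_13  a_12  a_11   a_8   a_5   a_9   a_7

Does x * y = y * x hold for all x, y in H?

a_12 * a_6 = a_8 but a_6 * a_12 = a_13.
Since a_12 and a_6 do not commute, H is not abelian.

No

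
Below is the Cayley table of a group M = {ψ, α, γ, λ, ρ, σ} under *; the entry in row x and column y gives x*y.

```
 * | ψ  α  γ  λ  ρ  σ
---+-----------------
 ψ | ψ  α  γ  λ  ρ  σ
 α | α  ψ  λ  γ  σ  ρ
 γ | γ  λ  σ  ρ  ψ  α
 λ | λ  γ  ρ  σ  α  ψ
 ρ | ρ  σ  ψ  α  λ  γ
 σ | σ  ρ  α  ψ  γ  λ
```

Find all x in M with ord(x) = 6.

Identity is ψ. Compute the order of each non-identity element by repeated multiplication:
  α: α → ψ  (order 2)
  γ: γ → σ → α → λ → ρ → ψ  (order 6)
  λ: λ → σ → ψ  (order 3)
  ρ: ρ → λ → α → σ → γ → ψ  (order 6)
  σ: σ → λ → ψ  (order 3)
Elements of order 6: {γ, ρ}.
(Structurally, M here is isomorphic to the cyclic group Z_6.)

{γ, ρ}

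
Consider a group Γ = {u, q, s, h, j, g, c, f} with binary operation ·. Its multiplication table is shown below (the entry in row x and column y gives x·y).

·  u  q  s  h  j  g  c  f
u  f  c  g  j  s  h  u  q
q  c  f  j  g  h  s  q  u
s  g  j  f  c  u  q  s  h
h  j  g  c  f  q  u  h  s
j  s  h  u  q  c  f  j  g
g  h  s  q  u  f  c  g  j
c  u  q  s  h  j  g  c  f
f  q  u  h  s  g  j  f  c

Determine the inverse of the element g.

First locate the identity: row c matches the header, so c is the identity.
Scan row g for c: g·g = c. Hence g^(-1) = g.

g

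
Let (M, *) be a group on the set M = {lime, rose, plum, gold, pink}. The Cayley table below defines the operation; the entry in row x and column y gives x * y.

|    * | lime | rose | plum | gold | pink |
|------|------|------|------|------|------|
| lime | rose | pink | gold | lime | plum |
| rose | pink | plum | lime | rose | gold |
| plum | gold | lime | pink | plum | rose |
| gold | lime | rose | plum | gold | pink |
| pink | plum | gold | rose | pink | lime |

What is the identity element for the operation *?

The identity e satisfies e * x = x for all x, so its row in the table reproduces the column headers.
Row gold reads: lime, rose, plum, gold, pink — exactly the header order. So gold is the identity.
(Structurally, M here is isomorphic to the cyclic group Z_5.)

gold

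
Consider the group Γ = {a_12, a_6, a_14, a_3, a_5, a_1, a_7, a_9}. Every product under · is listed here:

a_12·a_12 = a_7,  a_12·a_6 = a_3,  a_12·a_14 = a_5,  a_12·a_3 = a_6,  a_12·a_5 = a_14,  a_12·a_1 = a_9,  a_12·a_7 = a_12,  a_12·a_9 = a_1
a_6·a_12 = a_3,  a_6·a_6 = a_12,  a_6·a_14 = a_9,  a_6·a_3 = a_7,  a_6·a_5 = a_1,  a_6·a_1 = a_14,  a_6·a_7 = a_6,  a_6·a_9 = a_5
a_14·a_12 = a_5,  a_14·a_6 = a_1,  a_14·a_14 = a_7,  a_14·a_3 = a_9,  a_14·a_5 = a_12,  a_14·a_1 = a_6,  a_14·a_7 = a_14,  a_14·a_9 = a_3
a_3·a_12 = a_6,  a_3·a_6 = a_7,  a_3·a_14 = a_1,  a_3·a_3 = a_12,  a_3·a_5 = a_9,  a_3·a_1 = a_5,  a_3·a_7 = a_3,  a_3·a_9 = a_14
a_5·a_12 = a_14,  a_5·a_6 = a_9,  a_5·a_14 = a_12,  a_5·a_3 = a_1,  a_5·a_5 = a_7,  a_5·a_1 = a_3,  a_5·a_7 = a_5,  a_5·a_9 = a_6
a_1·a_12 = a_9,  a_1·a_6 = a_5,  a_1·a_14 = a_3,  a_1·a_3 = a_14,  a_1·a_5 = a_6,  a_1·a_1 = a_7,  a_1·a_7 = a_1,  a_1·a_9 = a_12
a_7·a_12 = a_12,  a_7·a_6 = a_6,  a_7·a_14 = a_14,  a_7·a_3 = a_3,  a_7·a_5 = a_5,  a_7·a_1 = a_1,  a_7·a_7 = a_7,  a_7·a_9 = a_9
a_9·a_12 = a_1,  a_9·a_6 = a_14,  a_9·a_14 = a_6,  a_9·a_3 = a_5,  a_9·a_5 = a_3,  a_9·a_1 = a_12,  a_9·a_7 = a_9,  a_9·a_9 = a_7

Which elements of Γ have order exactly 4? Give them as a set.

{a_3, a_6}

Identity is a_7. Compute the order of each non-identity element by repeated multiplication:
  a_12: a_12 → a_7  (order 2)
  a_6: a_6 → a_12 → a_3 → a_7  (order 4)
  a_14: a_14 → a_7  (order 2)
  a_3: a_3 → a_12 → a_6 → a_7  (order 4)
  a_5: a_5 → a_7  (order 2)
  a_1: a_1 → a_7  (order 2)
  a_9: a_9 → a_7  (order 2)
Elements of order 4: {a_3, a_6}.
(Structurally, Γ here is isomorphic to the dihedral group D_4.)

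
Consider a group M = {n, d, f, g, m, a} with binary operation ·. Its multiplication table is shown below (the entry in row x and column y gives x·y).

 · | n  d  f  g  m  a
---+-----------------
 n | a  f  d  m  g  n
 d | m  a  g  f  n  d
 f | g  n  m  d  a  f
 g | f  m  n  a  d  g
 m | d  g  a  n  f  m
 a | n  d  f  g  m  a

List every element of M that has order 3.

Identity is a. Compute the order of each non-identity element by repeated multiplication:
  n: n → a  (order 2)
  d: d → a  (order 2)
  f: f → m → a  (order 3)
  g: g → a  (order 2)
  m: m → f → a  (order 3)
Elements of order 3: {f, m}.

{f, m}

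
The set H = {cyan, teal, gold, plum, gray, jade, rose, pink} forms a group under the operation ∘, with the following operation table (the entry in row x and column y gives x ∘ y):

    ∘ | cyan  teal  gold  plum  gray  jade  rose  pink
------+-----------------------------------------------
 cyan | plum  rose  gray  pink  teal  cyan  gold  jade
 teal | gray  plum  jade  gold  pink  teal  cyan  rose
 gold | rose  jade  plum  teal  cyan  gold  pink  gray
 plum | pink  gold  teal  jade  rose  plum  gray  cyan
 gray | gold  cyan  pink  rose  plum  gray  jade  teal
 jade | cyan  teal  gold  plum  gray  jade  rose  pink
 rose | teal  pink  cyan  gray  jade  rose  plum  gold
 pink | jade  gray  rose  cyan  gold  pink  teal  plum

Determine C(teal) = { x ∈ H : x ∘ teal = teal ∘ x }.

{gold, jade, plum, teal}

Compare row teal with column teal entry by entry.
plum ∘ teal = gold = teal ∘ plum, so plum commutes with teal.
pink ∘ teal = gray but teal ∘ pink = rose, so pink does not.
Collecting the elements that commute with teal: C(teal) = {gold, jade, plum, teal}.
(Structurally, H here is isomorphic to the quaternion group Q_8.)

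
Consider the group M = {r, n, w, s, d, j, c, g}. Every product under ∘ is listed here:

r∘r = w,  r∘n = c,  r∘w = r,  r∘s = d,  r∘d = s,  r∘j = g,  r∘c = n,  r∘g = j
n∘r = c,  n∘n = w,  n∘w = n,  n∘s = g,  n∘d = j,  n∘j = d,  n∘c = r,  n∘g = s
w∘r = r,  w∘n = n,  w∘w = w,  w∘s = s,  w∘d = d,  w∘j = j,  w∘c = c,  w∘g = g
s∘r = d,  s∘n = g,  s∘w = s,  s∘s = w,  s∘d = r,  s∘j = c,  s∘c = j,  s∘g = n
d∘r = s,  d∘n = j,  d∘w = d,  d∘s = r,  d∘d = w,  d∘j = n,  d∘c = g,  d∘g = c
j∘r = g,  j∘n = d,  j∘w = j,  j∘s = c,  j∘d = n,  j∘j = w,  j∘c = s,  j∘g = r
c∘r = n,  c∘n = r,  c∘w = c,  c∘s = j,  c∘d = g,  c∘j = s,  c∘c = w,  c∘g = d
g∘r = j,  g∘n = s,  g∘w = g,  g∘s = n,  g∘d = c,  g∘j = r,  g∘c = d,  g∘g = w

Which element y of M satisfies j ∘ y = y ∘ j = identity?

j

First locate the identity: row w matches the header, so w is the identity.
Scan row j for w: j ∘ j = w. Hence j^(-1) = j.
(Structurally, M here is isomorphic to the elementary abelian group (Z_2)^3.)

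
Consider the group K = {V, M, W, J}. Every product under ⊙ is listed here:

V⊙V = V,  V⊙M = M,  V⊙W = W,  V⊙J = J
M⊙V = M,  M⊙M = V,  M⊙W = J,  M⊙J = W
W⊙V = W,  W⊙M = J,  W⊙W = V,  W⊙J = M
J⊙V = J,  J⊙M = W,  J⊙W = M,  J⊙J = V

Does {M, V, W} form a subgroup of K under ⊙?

No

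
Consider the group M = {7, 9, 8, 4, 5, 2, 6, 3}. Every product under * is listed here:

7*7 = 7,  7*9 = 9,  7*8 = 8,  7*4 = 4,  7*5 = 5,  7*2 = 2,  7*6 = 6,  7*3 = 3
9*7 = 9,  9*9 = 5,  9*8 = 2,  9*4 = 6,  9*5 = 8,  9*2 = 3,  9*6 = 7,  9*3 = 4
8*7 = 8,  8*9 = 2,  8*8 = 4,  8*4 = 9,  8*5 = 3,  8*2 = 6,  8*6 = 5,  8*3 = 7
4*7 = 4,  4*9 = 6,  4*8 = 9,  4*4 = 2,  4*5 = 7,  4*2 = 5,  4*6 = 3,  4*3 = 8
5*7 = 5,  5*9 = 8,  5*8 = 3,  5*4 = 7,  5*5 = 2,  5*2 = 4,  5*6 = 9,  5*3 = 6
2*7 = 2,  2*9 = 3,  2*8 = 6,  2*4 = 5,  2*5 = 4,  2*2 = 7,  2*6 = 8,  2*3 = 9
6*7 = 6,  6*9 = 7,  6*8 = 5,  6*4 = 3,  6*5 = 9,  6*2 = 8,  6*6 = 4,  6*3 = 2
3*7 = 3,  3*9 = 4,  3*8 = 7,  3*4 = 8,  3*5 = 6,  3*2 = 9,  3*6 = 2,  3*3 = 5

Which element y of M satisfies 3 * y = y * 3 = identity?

8

First locate the identity: row 7 matches the header, so 7 is the identity.
Scan row 3 for 7: 3 * 8 = 7. Hence 3^(-1) = 8.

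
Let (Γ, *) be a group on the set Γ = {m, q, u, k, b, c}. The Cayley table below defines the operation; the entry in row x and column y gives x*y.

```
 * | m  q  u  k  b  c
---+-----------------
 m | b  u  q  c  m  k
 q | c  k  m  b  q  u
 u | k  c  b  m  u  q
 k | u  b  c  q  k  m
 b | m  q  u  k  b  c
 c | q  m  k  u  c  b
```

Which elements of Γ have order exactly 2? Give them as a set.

{c, m, u}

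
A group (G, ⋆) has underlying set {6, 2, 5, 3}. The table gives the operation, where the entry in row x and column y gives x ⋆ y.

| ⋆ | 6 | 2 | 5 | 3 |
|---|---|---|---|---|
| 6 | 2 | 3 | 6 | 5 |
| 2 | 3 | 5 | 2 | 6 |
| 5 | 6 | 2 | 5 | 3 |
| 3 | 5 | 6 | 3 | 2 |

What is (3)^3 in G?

3^1 = 3
3^2 = 3 ⋆ 3 = 2
3^3 = 2 ⋆ 3 = 6

6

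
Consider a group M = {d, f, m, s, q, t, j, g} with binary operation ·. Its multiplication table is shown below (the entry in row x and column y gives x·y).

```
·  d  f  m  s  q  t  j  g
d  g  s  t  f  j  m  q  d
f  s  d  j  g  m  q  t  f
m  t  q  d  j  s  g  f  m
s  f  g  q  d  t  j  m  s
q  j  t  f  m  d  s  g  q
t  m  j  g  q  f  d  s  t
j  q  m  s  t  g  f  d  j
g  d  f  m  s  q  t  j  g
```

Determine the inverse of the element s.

First locate the identity: row g matches the header, so g is the identity.
Scan row s for g: s·f = g. Hence s^(-1) = f.
(Structurally, M here is isomorphic to the quaternion group Q_8.)

f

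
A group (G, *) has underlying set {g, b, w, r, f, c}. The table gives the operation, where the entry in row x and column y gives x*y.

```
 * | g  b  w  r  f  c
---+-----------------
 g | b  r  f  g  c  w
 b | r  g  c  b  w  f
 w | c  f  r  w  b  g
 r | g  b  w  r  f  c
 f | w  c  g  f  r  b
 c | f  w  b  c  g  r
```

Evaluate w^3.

w^1 = w
w^2 = w*w = r
w^3 = r*w = w

w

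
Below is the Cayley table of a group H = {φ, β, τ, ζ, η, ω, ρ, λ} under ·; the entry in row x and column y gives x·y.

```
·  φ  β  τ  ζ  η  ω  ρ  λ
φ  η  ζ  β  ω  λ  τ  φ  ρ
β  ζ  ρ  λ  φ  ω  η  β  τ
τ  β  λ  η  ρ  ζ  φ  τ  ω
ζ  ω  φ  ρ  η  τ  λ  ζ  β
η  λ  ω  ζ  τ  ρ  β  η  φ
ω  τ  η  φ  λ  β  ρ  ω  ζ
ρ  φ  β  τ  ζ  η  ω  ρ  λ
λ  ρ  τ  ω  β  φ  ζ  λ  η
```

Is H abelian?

Yes

Check whether the table is symmetric across its main diagonal.
Every entry (row x, col y) equals the entry (row y, col x), so H is abelian.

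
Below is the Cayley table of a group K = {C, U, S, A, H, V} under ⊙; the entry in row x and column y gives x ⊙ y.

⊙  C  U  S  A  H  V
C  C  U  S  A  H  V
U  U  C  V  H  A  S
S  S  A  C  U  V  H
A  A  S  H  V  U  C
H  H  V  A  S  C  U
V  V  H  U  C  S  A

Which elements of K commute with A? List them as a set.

Compare row A with column A entry by entry.
V ⊙ A = C = A ⊙ V, so V commutes with A.
H ⊙ A = S but A ⊙ H = U, so H does not.
Collecting the elements that commute with A: C(A) = {A, C, V}.

{A, C, V}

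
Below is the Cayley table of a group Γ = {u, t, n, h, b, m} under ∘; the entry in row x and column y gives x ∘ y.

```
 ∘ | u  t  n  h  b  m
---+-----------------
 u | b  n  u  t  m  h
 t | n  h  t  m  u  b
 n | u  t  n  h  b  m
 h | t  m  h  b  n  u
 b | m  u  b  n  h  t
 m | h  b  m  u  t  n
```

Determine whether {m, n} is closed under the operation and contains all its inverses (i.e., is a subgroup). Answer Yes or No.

{m, n} contains the identity n.
Checking products: every product of two elements of {m, n} (read from the table) lies in {m, n}, so the set is closed.
In a finite group, a nonempty closed subset is a subgroup. So {m, n} ≤ Γ.

Yes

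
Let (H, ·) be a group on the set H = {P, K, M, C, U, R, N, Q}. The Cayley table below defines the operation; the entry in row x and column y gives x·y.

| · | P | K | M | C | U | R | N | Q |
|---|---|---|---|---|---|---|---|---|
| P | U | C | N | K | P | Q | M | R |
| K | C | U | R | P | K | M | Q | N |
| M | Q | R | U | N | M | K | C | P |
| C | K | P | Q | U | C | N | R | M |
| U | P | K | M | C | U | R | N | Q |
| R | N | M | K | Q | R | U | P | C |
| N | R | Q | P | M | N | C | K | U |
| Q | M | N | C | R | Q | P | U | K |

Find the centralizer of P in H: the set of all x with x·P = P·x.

Compare row P with column P entry by entry.
C·P = K = P·C, so C commutes with P.
M·P = Q but P·M = N, so M does not.
Collecting the elements that commute with P: C(P) = {C, K, P, U}.

{C, K, P, U}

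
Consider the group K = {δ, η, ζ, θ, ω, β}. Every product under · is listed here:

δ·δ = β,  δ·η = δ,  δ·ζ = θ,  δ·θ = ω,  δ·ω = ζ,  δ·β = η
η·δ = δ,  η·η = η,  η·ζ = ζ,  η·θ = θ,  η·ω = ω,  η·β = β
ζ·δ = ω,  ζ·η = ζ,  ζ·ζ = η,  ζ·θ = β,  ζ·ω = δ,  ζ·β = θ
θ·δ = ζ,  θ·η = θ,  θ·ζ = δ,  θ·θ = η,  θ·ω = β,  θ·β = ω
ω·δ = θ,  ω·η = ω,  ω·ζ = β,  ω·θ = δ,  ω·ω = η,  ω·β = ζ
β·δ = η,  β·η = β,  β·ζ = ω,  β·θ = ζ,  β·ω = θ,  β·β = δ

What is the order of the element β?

3

The identity element is η (its row matches the header).
β^1 = β
β^2 = β·β = δ
β^3 = δ·β = η
The first power of β equal to the identity is β^3, so ord(β) = 3.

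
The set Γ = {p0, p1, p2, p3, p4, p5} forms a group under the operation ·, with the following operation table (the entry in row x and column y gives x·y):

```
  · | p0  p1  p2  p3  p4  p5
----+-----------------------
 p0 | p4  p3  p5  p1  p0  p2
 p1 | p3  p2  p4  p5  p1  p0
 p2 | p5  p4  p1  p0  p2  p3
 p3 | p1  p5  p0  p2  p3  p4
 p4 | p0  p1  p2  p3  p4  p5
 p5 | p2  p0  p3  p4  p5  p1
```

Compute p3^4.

p1

p3^1 = p3
p3^2 = p3·p3 = p2
p3^3 = p2·p3 = p0
p3^4 = p0·p3 = p1
(Structurally, Γ here is isomorphic to the cyclic group Z_6.)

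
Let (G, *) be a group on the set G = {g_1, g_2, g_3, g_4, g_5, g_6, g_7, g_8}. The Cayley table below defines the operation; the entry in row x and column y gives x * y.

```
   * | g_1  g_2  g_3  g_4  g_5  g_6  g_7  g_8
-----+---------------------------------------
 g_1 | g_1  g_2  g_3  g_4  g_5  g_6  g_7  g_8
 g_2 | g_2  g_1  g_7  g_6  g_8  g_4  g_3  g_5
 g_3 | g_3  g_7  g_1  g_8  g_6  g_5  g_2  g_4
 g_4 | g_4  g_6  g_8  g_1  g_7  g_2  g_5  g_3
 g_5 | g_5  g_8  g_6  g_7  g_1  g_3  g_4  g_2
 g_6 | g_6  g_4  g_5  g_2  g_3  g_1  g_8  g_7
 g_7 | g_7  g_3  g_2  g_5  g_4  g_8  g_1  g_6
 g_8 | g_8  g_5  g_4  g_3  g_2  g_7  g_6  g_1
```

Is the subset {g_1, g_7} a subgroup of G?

{g_1, g_7} contains the identity g_1.
Checking products: every product of two elements of {g_1, g_7} (read from the table) lies in {g_1, g_7}, so the set is closed.
In a finite group, a nonempty closed subset is a subgroup. So {g_1, g_7} ≤ G.

Yes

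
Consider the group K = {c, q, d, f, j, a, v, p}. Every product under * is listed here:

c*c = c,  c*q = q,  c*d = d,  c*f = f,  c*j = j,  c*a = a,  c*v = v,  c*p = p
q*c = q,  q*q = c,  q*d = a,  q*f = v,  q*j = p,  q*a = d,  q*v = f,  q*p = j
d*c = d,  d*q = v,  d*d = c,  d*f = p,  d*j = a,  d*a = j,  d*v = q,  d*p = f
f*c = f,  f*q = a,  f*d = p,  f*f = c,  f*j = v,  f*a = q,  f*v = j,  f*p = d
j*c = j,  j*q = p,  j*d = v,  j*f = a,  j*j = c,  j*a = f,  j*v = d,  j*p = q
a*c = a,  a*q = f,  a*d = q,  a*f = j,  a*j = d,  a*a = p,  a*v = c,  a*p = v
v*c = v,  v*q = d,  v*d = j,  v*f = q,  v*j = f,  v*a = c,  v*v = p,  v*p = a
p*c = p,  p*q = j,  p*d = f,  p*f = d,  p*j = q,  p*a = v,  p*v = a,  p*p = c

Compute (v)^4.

c

v^1 = v
v^2 = v*v = p
v^3 = p*v = a
v^4 = a*v = c
(Structurally, K here is isomorphic to the dihedral group D_4.)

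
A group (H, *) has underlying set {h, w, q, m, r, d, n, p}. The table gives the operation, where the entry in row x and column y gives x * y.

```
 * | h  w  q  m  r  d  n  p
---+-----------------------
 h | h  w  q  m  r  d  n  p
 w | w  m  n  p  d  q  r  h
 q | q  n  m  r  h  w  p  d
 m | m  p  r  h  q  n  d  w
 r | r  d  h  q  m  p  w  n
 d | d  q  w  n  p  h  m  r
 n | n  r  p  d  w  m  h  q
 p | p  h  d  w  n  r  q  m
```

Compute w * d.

Read row w, column d: w * d = q.

q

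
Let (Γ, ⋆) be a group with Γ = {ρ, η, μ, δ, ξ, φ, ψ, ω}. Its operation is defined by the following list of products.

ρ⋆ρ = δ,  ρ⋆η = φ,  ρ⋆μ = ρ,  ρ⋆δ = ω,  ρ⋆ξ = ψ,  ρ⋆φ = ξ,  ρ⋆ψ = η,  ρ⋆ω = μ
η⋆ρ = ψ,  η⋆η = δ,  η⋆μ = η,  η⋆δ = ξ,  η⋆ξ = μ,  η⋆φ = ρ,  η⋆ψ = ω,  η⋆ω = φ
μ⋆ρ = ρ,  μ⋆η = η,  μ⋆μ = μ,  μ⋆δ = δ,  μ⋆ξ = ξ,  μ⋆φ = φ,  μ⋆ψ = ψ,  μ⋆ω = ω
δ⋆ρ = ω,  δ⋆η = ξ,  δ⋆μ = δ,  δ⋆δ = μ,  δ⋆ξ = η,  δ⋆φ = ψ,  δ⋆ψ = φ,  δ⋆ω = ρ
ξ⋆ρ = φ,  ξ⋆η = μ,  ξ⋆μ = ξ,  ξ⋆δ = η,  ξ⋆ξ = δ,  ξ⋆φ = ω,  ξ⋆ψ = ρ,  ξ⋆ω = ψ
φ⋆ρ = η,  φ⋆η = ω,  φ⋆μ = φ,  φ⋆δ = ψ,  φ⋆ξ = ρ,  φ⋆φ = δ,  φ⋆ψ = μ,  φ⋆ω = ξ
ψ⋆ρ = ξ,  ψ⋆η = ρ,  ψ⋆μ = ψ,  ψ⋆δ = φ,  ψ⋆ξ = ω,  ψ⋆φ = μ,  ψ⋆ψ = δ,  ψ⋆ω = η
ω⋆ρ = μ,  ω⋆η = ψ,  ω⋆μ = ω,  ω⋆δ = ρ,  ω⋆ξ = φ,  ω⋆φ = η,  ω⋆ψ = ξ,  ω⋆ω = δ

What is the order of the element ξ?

The identity element is μ (its row matches the header).
ξ^1 = ξ
ξ^2 = ξ ⋆ ξ = δ
ξ^3 = δ ⋆ ξ = η
ξ^4 = η ⋆ ξ = μ
The first power of ξ equal to the identity is ξ^4, so ord(ξ) = 4.
(Structurally, Γ here is isomorphic to the quaternion group Q_8.)

4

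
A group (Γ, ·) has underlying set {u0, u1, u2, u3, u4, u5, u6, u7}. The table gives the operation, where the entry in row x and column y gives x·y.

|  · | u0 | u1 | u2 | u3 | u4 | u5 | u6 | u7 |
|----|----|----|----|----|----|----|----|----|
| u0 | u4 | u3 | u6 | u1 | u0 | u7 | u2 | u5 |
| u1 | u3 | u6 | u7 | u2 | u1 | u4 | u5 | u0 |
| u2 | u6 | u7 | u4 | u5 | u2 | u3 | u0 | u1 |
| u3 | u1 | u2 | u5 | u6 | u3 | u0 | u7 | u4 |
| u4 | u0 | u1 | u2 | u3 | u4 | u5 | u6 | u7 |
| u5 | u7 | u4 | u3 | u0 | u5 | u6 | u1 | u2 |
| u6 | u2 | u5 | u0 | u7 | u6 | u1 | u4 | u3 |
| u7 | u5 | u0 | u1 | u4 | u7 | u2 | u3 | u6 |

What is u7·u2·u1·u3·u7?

u6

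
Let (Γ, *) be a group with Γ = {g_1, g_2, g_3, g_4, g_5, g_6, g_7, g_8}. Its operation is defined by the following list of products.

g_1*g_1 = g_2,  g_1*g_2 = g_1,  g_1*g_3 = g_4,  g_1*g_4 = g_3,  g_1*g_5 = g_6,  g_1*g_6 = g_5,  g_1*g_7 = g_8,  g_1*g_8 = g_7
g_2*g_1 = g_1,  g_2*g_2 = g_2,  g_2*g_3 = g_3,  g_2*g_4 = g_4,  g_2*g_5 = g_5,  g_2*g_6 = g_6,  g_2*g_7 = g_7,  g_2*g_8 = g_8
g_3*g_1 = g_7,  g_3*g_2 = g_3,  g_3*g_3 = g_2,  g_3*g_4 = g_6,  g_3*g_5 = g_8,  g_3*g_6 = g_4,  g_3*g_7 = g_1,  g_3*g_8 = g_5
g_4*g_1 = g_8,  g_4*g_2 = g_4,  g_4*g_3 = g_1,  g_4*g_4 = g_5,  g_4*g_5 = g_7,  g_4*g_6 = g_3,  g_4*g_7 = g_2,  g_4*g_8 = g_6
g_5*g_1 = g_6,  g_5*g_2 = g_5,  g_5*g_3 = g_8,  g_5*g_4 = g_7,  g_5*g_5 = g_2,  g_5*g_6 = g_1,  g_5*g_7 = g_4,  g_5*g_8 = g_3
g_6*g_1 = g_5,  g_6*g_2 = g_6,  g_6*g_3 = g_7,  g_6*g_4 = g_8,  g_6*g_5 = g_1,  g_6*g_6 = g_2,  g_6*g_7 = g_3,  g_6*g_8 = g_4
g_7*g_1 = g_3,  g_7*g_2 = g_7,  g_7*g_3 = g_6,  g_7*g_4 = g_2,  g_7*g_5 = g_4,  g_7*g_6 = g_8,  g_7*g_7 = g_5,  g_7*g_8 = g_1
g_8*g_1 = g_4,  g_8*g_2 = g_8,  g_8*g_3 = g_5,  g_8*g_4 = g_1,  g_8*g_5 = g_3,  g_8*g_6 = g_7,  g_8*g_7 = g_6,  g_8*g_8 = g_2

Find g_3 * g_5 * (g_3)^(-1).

g_5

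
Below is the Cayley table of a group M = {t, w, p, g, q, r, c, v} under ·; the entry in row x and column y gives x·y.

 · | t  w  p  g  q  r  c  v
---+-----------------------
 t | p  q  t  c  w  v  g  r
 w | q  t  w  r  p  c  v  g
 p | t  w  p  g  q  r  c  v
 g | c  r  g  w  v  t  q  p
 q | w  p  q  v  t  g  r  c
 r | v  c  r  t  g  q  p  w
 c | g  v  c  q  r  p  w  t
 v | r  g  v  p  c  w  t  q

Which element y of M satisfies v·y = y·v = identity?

First locate the identity: row p matches the header, so p is the identity.
Scan row v for p: v·g = p. Hence v^(-1) = g.

g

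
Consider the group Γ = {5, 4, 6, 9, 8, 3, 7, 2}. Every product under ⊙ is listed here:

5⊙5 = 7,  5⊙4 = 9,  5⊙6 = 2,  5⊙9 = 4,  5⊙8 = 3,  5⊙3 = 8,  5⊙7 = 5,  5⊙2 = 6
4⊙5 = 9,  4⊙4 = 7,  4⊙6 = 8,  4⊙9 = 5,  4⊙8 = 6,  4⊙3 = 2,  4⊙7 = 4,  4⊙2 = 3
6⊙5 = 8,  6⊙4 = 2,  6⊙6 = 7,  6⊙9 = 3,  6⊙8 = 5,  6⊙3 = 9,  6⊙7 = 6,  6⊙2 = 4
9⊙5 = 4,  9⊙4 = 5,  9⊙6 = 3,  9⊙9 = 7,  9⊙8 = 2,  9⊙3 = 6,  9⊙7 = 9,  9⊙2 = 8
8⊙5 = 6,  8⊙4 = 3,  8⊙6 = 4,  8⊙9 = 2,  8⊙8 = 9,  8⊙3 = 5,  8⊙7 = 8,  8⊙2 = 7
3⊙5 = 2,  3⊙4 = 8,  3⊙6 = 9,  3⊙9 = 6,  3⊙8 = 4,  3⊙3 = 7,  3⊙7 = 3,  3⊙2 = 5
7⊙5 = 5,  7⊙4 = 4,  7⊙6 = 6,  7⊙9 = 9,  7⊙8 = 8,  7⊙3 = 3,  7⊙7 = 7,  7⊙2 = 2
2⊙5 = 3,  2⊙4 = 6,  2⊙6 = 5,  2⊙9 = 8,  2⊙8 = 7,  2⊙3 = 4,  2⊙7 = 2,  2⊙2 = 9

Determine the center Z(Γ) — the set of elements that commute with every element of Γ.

{7, 9}

An element z is central iff its row equals its column in the table.
For 8: 8 ⊙ 4 = 3 ≠ 6 = 4 ⊙ 8, so 8 ∉ Z.
Checking each element this way leaves Z(Γ) = {7, 9}.
(Structurally, Γ here is isomorphic to the dihedral group D_4.)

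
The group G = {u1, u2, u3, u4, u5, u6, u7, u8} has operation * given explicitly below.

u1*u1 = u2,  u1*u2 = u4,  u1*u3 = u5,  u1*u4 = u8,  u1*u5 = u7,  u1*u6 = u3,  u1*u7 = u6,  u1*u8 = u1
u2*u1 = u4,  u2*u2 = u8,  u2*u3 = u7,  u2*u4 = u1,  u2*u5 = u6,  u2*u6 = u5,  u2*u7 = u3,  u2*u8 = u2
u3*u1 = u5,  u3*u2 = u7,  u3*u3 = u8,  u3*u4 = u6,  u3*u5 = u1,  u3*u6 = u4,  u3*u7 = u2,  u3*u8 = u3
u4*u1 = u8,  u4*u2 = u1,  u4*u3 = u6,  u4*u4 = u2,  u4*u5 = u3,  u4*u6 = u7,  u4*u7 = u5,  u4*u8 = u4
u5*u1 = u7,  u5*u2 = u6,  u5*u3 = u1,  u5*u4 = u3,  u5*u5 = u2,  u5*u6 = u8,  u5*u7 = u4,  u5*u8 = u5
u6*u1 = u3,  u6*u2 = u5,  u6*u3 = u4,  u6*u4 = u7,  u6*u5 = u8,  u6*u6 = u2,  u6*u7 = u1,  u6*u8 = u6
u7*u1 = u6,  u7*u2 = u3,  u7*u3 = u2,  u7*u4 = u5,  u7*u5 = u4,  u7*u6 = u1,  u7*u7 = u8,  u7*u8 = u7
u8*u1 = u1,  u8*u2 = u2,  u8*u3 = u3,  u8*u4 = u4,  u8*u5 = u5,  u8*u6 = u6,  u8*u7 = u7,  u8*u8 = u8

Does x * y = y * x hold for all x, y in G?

Yes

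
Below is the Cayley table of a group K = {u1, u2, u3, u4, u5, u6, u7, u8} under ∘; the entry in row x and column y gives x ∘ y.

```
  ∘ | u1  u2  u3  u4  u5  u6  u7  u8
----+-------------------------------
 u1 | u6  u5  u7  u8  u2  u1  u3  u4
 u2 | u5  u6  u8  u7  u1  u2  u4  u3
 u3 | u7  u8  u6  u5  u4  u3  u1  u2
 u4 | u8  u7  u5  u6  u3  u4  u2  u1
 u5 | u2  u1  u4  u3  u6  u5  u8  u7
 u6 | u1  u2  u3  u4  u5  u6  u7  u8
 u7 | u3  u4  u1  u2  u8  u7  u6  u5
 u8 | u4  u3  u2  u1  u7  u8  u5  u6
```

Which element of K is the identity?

The identity e satisfies e ∘ x = x for all x, so its row in the table reproduces the column headers.
Row u6 reads: u1, u2, u3, u4, u5, u6, u7, u8 — exactly the header order. So u6 is the identity.
(Structurally, K here is isomorphic to the elementary abelian group (Z_2)^3.)

u6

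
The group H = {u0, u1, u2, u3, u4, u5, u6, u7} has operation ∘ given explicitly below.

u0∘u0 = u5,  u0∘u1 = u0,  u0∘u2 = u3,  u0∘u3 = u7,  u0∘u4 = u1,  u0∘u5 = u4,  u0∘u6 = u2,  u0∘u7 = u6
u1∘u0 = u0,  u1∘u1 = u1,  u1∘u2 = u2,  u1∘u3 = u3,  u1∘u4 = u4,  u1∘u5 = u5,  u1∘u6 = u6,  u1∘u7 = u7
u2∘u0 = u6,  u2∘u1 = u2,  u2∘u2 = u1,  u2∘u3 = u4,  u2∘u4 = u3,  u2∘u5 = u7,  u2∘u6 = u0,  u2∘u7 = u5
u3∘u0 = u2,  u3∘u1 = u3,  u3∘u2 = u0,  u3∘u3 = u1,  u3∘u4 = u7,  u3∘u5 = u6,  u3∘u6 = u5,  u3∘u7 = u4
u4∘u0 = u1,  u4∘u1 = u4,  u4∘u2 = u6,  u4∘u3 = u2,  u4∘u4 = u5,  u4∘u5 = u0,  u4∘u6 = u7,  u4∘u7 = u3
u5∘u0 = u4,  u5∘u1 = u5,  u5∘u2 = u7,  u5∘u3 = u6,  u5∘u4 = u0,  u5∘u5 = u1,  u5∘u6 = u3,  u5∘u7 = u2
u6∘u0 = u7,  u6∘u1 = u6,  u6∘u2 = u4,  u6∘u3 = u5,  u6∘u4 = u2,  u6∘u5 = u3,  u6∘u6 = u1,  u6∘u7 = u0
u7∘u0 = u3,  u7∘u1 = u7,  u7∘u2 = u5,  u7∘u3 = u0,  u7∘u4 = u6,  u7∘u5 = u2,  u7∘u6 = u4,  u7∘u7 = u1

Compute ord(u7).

2

The identity element is u1 (its row matches the header).
u7^1 = u7
u7^2 = u7 ∘ u7 = u1
The first power of u7 equal to the identity is u7^2, so ord(u7) = 2.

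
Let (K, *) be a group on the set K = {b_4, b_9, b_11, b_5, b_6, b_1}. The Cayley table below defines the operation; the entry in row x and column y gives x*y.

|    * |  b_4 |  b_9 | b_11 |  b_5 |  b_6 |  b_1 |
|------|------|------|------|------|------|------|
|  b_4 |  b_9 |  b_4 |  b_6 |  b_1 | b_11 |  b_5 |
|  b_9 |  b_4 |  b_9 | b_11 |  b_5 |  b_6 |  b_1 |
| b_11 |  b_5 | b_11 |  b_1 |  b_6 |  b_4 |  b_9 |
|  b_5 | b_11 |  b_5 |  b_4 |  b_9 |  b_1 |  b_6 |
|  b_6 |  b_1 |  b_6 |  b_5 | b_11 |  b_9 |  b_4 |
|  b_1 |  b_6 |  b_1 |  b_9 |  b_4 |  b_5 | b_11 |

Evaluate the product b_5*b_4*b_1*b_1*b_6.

b_5

b_5*b_4 = b_11
b_11*b_1 = b_9
b_9*b_1 = b_1
b_1*b_6 = b_5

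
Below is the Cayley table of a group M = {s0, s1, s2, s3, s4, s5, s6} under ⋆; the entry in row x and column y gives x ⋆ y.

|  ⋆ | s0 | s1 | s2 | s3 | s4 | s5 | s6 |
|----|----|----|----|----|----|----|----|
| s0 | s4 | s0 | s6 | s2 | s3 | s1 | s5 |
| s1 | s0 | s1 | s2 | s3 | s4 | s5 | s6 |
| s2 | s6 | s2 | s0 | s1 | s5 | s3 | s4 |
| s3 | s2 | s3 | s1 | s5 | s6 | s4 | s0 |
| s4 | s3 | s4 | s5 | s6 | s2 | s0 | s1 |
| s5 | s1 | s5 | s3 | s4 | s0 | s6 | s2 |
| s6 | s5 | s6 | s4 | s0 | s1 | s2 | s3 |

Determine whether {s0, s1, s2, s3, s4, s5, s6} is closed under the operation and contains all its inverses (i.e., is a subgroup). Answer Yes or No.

Yes

{s0, s1, s2, s3, s4, s5, s6} contains the identity s1.
Checking products: every product of two elements of {s0, s1, s2, s3, s4, s5, s6} (read from the table) lies in {s0, s1, s2, s3, s4, s5, s6}, so the set is closed.
In a finite group, a nonempty closed subset is a subgroup. So {s0, s1, s2, s3, s4, s5, s6} ≤ M.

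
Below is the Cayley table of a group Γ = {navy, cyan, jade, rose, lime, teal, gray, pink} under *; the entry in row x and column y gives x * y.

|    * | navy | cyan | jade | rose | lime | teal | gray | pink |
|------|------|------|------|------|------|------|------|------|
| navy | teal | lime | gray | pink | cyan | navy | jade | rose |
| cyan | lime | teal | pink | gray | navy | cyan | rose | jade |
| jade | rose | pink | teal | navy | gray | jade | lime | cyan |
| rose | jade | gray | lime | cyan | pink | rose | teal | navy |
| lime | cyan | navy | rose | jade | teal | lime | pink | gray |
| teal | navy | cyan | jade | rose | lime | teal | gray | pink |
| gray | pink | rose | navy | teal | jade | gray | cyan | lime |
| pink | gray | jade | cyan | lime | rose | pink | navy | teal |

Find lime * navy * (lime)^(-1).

navy

The identity is teal. In row lime, the entry teal sits in column lime, so lime^(-1) = lime.
lime * navy = cyan
cyan * lime = navy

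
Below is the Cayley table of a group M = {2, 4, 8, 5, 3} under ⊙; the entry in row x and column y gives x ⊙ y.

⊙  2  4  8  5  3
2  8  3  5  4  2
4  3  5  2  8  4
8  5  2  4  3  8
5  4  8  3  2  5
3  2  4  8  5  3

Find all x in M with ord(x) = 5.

{2, 4, 5, 8}

Identity is 3. Compute the order of each non-identity element by repeated multiplication:
  2: 2 → 8 → 5 → 4 → 3  (order 5)
  4: 4 → 5 → 8 → 2 → 3  (order 5)
  8: 8 → 4 → 2 → 5 → 3  (order 5)
  5: 5 → 2 → 4 → 8 → 3  (order 5)
Elements of order 5: {2, 4, 5, 8}.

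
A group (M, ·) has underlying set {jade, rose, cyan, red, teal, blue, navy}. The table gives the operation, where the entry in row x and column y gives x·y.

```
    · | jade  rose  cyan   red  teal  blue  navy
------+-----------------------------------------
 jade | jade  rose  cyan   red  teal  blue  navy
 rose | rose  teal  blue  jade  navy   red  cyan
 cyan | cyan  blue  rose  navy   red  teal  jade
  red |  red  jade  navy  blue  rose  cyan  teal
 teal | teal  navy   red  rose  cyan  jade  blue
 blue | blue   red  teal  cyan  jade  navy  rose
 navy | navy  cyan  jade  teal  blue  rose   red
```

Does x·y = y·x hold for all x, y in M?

Yes

Check whether the table is symmetric across its main diagonal.
Every entry (row x, col y) equals the entry (row y, col x), so M is abelian.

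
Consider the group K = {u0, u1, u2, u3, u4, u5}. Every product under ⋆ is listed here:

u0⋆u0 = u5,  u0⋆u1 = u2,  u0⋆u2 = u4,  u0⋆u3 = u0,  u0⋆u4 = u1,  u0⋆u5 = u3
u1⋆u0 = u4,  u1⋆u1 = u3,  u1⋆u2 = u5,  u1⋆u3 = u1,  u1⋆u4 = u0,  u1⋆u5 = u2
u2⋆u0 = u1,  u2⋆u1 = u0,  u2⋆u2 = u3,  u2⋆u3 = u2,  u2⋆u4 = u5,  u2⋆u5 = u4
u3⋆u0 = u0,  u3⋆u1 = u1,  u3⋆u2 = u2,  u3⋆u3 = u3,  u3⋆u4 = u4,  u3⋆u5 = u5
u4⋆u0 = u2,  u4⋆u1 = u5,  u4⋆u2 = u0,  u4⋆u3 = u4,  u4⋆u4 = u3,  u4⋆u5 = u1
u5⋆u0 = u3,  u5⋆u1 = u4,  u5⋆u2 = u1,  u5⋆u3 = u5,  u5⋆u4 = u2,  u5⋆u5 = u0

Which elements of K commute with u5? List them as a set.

Compare row u5 with column u5 entry by entry.
u0 ⋆ u5 = u3 = u5 ⋆ u0, so u0 commutes with u5.
u4 ⋆ u5 = u1 but u5 ⋆ u4 = u2, so u4 does not.
Collecting the elements that commute with u5: C(u5) = {u0, u3, u5}.

{u0, u3, u5}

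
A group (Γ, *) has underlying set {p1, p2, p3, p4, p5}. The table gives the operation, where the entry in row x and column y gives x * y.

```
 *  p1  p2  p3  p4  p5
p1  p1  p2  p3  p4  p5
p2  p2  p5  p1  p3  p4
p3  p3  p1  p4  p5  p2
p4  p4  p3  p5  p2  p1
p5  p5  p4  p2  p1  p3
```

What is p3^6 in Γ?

p3^1 = p3
p3^2 = p3 * p3 = p4
p3^3 = p4 * p3 = p5
p3^4 = p5 * p3 = p2
p3^5 = p2 * p3 = p1
p3^6 = p1 * p3 = p3
(Structurally, Γ here is isomorphic to the cyclic group Z_5.)

p3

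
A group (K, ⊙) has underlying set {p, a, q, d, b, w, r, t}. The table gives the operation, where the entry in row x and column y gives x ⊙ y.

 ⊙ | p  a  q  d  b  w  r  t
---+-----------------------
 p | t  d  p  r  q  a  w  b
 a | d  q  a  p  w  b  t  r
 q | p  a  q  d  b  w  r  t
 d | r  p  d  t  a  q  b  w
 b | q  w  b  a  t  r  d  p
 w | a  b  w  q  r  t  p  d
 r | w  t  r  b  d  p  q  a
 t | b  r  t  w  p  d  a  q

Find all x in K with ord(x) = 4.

{b, d, p, w}

Identity is q. Compute the order of each non-identity element by repeated multiplication:
  p: p → t → b → q  (order 4)
  a: a → q  (order 2)
  d: d → t → w → q  (order 4)
  b: b → t → p → q  (order 4)
  w: w → t → d → q  (order 4)
  r: r → q  (order 2)
  t: t → q  (order 2)
Elements of order 4: {b, d, p, w}.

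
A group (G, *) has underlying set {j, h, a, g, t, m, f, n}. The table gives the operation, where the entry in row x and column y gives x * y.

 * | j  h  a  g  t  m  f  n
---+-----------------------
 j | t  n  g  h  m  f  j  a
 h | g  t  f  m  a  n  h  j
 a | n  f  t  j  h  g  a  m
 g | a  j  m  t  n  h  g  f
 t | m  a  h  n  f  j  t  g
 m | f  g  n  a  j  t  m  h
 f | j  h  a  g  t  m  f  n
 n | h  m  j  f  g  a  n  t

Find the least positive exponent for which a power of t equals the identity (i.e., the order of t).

2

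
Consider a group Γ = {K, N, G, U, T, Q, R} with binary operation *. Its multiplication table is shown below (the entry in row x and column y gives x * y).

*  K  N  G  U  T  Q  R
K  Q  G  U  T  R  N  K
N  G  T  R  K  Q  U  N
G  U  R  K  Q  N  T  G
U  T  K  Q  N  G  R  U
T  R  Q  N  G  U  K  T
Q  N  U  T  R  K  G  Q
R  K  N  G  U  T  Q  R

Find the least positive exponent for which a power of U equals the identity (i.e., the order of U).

The identity element is R (its row matches the header).
U^1 = U
U^2 = U * U = N
U^3 = N * U = K
U^4 = K * U = T
U^5 = T * U = G
U^6 = G * U = Q
U^7 = Q * U = R
The first power of U equal to the identity is U^7, so ord(U) = 7.

7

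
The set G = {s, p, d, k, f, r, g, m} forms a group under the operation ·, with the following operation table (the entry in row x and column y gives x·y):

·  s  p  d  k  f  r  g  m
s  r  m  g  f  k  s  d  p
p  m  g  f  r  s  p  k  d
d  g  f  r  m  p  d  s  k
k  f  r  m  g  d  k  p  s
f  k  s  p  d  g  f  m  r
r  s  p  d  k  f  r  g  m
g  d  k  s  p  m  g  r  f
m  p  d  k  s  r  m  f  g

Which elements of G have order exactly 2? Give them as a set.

Identity is r. Compute the order of each non-identity element by repeated multiplication:
  s: s → r  (order 2)
  p: p → g → k → r  (order 4)
  d: d → r  (order 2)
  k: k → g → p → r  (order 4)
  f: f → g → m → r  (order 4)
  g: g → r  (order 2)
  m: m → g → f → r  (order 4)
Elements of order 2: {d, g, s}.

{d, g, s}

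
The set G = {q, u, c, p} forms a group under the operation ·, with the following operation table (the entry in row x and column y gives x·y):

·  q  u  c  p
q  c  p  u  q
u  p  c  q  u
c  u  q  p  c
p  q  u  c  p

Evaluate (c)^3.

c

c^1 = c
c^2 = c·c = p
c^3 = p·c = c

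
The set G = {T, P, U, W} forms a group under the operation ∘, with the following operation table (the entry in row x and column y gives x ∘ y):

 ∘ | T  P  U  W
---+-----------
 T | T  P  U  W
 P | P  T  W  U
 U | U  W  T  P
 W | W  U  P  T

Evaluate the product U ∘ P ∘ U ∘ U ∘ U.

P

U ∘ P = W
W ∘ U = P
P ∘ U = W
W ∘ U = P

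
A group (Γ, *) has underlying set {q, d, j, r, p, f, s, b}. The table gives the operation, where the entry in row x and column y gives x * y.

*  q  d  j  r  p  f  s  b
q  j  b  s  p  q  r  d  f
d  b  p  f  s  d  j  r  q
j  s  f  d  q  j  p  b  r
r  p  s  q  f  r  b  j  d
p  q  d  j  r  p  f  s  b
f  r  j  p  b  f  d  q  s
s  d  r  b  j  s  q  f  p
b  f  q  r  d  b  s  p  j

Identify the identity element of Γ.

The identity e satisfies e * x = x for all x, so its row in the table reproduces the column headers.
Row p reads: q, d, j, r, p, f, s, b — exactly the header order. So p is the identity.

p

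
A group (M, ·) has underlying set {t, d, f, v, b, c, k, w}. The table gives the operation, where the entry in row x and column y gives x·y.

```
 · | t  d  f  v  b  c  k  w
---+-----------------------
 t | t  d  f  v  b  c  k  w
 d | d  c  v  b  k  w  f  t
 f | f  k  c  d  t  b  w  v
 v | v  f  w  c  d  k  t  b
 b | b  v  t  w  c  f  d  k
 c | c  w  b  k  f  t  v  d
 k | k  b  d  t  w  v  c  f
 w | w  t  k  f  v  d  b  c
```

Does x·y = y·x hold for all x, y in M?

f·v = d but v·f = w.
Since f and v do not commute, M is not abelian.

No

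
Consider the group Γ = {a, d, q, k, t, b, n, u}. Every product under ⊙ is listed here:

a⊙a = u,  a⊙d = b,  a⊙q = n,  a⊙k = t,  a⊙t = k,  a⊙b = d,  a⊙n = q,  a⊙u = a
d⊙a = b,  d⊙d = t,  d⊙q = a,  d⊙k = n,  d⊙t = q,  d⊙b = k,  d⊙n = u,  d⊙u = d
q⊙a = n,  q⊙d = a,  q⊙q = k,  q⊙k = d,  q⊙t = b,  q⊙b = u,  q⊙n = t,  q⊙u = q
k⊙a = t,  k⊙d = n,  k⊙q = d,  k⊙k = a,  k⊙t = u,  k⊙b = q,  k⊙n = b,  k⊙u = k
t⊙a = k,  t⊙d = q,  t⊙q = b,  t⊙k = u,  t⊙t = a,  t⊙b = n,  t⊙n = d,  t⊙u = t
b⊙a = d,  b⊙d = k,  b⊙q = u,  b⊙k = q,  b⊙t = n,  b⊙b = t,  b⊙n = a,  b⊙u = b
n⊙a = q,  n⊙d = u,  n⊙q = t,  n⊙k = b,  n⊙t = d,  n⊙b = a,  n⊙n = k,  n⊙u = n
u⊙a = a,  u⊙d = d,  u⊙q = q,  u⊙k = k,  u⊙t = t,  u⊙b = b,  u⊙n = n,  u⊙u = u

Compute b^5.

b^1 = b
b^2 = b ⊙ b = t
b^3 = t ⊙ b = n
b^4 = n ⊙ b = a
b^5 = a ⊙ b = d

d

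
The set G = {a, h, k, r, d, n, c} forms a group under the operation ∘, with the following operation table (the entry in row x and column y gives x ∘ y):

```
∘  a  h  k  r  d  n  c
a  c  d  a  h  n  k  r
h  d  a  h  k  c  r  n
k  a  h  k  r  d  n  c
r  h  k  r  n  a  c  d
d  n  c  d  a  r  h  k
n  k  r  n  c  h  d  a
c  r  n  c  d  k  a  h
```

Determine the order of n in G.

The identity element is k (its row matches the header).
n^1 = n
n^2 = n ∘ n = d
n^3 = d ∘ n = h
n^4 = h ∘ n = r
n^5 = r ∘ n = c
n^6 = c ∘ n = a
n^7 = a ∘ n = k
The first power of n equal to the identity is n^7, so ord(n) = 7.
(Structurally, G here is isomorphic to the cyclic group Z_7.)

7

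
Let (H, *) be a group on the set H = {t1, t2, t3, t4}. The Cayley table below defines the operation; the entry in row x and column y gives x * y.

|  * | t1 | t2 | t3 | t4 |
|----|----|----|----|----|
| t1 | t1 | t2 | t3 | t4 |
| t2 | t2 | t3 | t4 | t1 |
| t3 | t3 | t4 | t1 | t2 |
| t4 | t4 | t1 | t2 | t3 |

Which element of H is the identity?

The identity e satisfies e * x = x for all x, so its row in the table reproduces the column headers.
Row t1 reads: t1, t2, t3, t4 — exactly the header order. So t1 is the identity.
(Structurally, H here is isomorphic to the cyclic group Z_4.)

t1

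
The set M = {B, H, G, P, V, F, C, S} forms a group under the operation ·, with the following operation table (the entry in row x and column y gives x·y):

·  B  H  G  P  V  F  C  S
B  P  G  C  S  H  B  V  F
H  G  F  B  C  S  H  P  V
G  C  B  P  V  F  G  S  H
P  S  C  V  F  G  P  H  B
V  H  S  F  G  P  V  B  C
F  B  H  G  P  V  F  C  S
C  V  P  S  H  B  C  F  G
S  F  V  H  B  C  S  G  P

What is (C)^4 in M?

C^1 = C
C^2 = C·C = F
C^3 = F·C = C
C^4 = C·C = F
(Structurally, M here is isomorphic to Z_2 x Z_4.)

F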